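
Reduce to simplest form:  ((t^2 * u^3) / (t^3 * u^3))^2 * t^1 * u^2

u^2/t

Inside the bracket: (t^-1)
Raise to the power 2: (t^-2)
Multiply by t^1 * u^2: add exponents.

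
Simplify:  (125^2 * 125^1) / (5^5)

5^4

125^2 = 5^6; 125^1 = 5^3; 5^5 = 5^5
Combine exponents: 5^4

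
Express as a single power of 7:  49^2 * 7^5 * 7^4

49^2 = 7^4; 7^5 = 7^5; 7^4 = 7^4
Combine exponents: 7^13

7^13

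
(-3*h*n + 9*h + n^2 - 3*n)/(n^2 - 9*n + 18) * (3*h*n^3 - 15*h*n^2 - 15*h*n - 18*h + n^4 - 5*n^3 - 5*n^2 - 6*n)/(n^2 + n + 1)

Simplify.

-9*h^2 + n^2

Factor: -3*h*n + 9*h + n^2 - 3*n = (-3*h + n)*(n - 3);  n^2 - 9*n + 18 = (n - 3)*(n - 6);  3*h*n^3 - 15*h*n^2 - 15*h*n - 18*h + n^4 - 5*n^3 - 5*n^2 - 6*n = (n^2 + n + 1)*(n - 6)*(3*h + n)
Cancel the common factors (n^2 + n + 1), (n - 3), (n - 6).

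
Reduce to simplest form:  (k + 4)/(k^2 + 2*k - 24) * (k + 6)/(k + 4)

Factor: k^2 + 2*k - 24 = (k - 4)*(k + 6)
Cancel the common factors (k + 4), (k + 6).

1/(k - 4)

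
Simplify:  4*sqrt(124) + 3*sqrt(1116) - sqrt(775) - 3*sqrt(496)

9*sqrt(31)

4*sqrt(124) = 8*sqrt(31); 3*sqrt(1116) = 18*sqrt(31); sqrt(775) = 5*sqrt(31); 3*sqrt(496) = 12*sqrt(31)
Combine: (8 + 18 - 5 - 12)·sqrt(31) = 9*sqrt(31)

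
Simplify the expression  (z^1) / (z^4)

z^(-3)

Quotient: (z^-3)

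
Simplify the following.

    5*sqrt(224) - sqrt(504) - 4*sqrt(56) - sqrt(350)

sqrt(14)

5*sqrt(224) = 20*sqrt(14); sqrt(504) = 6*sqrt(14); 4*sqrt(56) = 8*sqrt(14); sqrt(350) = 5*sqrt(14)
Combine: (20 - 6 - 8 - 5)·sqrt(14) = sqrt(14)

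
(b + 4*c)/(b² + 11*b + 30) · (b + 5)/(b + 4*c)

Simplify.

1/(b + 6)

Factor: b² + 11*b + 30 = (b + 5)·(b + 6)
Cancel the common factors (b + 4*c), (b + 5).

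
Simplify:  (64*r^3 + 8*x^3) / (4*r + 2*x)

16*r^2 - 8*r*x + 4*x^2

Factor as (a+b)(a^2-ab+b^2) with a=(2*x), b=(4*r).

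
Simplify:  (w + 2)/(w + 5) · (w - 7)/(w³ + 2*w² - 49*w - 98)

1/(w² + 12*w + 35)

Factor: w³ + 2*w² - 49*w - 98 = (w + 7)·(w - 7)·(w + 2)
Cancel the common factors (w - 7), (w + 2).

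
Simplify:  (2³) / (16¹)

2³ = 2^3; 16¹ = 2^4
Combine exponents: 2^(-1)

2^(-1)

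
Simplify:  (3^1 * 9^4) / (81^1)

3^1 = 3^1; 9^4 = 3^8; 81^1 = 3^4
Combine exponents: 3^5

3^5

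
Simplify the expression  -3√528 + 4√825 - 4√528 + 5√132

3√528 = 12*√33; 4√825 = 20*√33; 4√528 = 16*√33; 5√132 = 10*√33
Combine: (-12 + 20 - 16 + 10)·√33 = 2*√33

2*√33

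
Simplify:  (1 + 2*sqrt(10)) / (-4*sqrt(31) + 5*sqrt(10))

Multiply numerator and denominator by 5*sqrt(10) + 4*sqrt(31).
Denominator becomes -246; numerator becomes 5*sqrt(10) + 4*sqrt(31) + 100 + 8*sqrt(310).

(-8*sqrt(310) - 100 - 4*sqrt(31) - 5*sqrt(10))/246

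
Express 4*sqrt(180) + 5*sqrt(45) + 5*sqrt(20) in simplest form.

49*sqrt(5)

4*sqrt(180) = 24*sqrt(5); 5*sqrt(45) = 15*sqrt(5); 5*sqrt(20) = 10*sqrt(5)
Combine: (24 + 15 + 10)·sqrt(5) = 49*sqrt(5)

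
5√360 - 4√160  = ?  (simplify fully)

5√360 = 30*√10; 4√160 = 16*√10
Combine: (30 - 16)·√10 = 14*√10

14*√10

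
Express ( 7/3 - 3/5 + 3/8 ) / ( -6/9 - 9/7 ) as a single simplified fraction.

Numerator: 7/3 - 3/5 + 3/8 = 253/120
Denominator: -6/9 - 9/7 = -41/21
Divide: (253/120) · (-21/41) = -1771/1640

-1771/1640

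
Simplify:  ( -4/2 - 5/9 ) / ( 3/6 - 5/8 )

184/9

Numerator: -4/2 - 5/9 = -23/9
Denominator: 3/6 - 5/8 = -1/8
Divide: (-23/9) · (-8) = 184/9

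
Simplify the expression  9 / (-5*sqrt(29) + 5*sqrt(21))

Multiply numerator and denominator by 5*sqrt(21) + 5*sqrt(29).
Denominator becomes -200; numerator becomes 45*sqrt(21) + 45*sqrt(29).

(-9*sqrt(29) - 9*sqrt(21))/40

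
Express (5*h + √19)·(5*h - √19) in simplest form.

25*h² - 19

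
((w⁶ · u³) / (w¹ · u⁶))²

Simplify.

w^10/u⁶

Inside the bracket: w⁵ · (u^-3)
Raise to the power 2: w^10 · (u^-6)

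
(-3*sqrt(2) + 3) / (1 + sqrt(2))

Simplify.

Multiply numerator and denominator by -sqrt(2) + 1.
Denominator becomes -1; numerator becomes -6*sqrt(2) + 9.

-9 + 6*sqrt(2)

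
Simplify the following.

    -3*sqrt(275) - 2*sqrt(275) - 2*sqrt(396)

-37*sqrt(11)

3*sqrt(275) = 15*sqrt(11); 2*sqrt(275) = 10*sqrt(11); 2*sqrt(396) = 12*sqrt(11)
Combine: (-15 - 10 - 12)·sqrt(11) = -37*sqrt(11)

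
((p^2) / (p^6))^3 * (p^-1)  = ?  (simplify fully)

Inside the bracket: (p^-4)
Raise to the power 3: (p^-12)
Multiply by (p^-1): add exponents.

p^(-13)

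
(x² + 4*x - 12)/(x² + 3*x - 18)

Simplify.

(x - 2)/(x - 3)

Factor: x² + 4*x - 12 = (x - 2)·(x + 6);  x² + 3*x - 18 = (x + 6)·(x - 3)
Cancel the common factor (x + 6).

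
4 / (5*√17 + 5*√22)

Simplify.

(-4*√17 + 4*√22)/25

Multiply numerator and denominator by -5*√22 + 5*√17.
Denominator becomes -125; numerator becomes -20*√22 + 20*√17.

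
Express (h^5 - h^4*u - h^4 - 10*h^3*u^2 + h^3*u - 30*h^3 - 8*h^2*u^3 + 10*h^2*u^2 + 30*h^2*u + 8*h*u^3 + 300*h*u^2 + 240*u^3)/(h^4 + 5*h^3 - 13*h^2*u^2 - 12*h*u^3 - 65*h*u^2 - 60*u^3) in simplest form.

Factor: h^5 - h^4*u - h^4 - 10*h^3*u^2 + h^3*u - 30*h^3 - 8*h^2*u^3 + 10*h^2*u^2 + 30*h^2*u + 8*h*u^3 + 300*h*u^2 + 240*u^3 = (h + u)*(h - 4*u)*(h + 2*u)*(h - 6)*(h + 5);  h^4 + 5*h^3 - 13*h^2*u^2 - 12*h*u^3 - 65*h*u^2 - 60*u^3 = (h + 5)*(h + u)*(h + 3*u)*(h - 4*u)
Cancel the common factors (h + u), (h + 5), (h - 4*u).

(h^2 + 2*h*u - 6*h - 12*u)/(h + 3*u)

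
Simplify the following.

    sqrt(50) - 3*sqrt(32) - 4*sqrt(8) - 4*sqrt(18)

sqrt(50) = 5*sqrt(2); 3*sqrt(32) = 12*sqrt(2); 4*sqrt(8) = 8*sqrt(2); 4*sqrt(18) = 12*sqrt(2)
Combine: (5 - 12 - 8 - 12)·sqrt(2) = -27*sqrt(2)

-27*sqrt(2)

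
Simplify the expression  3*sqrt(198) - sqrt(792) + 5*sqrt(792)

3*sqrt(198) = 9*sqrt(22); sqrt(792) = 6*sqrt(22); 5*sqrt(792) = 30*sqrt(22)
Combine: (9 - 6 + 30)·sqrt(22) = 33*sqrt(22)

33*sqrt(22)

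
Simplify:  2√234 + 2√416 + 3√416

26*√26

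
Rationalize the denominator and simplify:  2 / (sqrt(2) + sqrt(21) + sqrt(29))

(-sqrt(1218) - 3*sqrt(29) + 5*sqrt(21) + 24*sqrt(2))/33

Group as (sqrt(2) + sqrt(29)) + sqrt(21); multiply by (sqrt(2) + sqrt(29)) - sqrt(21), then rationalise the remaining surd.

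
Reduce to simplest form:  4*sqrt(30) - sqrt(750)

4*sqrt(30) = 4*sqrt(30); sqrt(750) = 5*sqrt(30)
Combine: (4 - 5)·sqrt(30) = -sqrt(30)

-sqrt(30)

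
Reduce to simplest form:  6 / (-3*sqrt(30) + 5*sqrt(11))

(18*sqrt(30) + 30*sqrt(11))/5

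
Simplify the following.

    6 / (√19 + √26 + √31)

Group as (√19 + √31) + √26; multiply by (√19 + √31) - √26, then rationalise the remaining surd.

(-3*√15314 + 21*√31 + 36*√26 + 57*√19)/445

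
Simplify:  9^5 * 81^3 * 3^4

3^26

9^5 = 3^10; 81^3 = 3^12; 3^4 = 3^4
Combine exponents: 3^26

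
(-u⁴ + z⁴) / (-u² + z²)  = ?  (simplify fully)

-u⁴ + z⁴ factors as (-u + z)*(u + z)*(u² + z²).

u² + z²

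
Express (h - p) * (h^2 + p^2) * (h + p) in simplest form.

(h+p)(h-p) = h^2 - p^2; continue pairing.

h^4 - p^4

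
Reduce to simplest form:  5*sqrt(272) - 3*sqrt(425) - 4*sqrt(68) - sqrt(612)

-9*sqrt(17)

5*sqrt(272) = 20*sqrt(17); 3*sqrt(425) = 15*sqrt(17); 4*sqrt(68) = 8*sqrt(17); sqrt(612) = 6*sqrt(17)
Combine: (20 - 15 - 8 - 6)·sqrt(17) = -9*sqrt(17)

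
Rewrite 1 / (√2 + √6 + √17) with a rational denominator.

Group as (√2 + √6) + √17; multiply by (√2 + √6) - √17, then rationalise the remaining surd.

(-13*√6 - 21*√2 + 4*√51 + 9*√17)/33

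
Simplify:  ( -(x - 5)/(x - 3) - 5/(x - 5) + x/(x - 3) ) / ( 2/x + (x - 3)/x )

-10*x/(x^3 - 9*x^2 + 23*x - 15)

Numerator: -(x - 5)/(x - 3) - 5/(x - 5) + x/(x - 3) = -10/(x^2 - 8*x + 15)
Denominator: 2/x + (x - 3)/x = (x - 1)/x
Divide: (-10/(x^2 - 8*x + 15)) · (x/(x - 1)) = -10*x/(x^3 - 9*x^2 + 23*x - 15)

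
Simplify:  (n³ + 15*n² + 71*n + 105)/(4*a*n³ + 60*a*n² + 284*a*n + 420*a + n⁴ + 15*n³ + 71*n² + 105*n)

Factor: n³ + 15*n² + 71*n + 105 = (n + 7)·(n + 3)·(n + 5);  4*a*n³ + 60*a*n² + 284*a*n + 420*a + n⁴ + 15*n³ + 71*n² + 105*n = (4*a + n)·(n + 5)·(n + 3)·(n + 7)
Cancel the common factors (n + 5), (n + 3), (n + 7).

1/(4*a + n)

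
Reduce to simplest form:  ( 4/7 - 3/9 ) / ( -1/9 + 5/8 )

120/259

Numerator: 4/7 - 3/9 = 5/21
Denominator: -1/9 + 5/8 = 37/72
Divide: (5/21) · (72/37) = 120/259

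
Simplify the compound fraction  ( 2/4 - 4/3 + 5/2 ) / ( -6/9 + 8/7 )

7/2

Numerator: 2/4 - 4/3 + 5/2 = 5/3
Denominator: -6/9 + 8/7 = 10/21
Divide: (5/3) · (21/10) = 7/2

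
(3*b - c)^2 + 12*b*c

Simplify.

After expansion: 9*b^2 + 6*b*c + c^2 — a perfect-square trinomial.

(3*b + c)^2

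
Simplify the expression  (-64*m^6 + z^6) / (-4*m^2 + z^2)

-64*m^6 + z^6 factors as (-2*m + z)*(2*m + z)*(4*m^2 - 2*m*z + z^2)*(4*m^2 + 2*m*z + z^2).

16*m^4 + 4*m^2*z^2 + z^4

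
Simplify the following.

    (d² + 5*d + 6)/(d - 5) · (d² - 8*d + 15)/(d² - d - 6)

d + 3

Factor: d² + 5*d + 6 = (d + 3)·(d + 2);  d² - 8*d + 15 = (d - 3)·(d - 5);  d² - d - 6 = (d + 2)·(d - 3)
Cancel the common factors (d + 2), (d - 5), (d - 3).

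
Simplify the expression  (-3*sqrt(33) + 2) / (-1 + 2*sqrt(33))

(-196 + sqrt(33))/131

Multiply numerator and denominator by -2*sqrt(33) - 1.
Denominator becomes -131; numerator becomes -sqrt(33) + 196.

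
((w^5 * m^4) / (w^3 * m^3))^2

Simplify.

Inside the bracket: w^2 * m^1
Raise to the power 2: w^4 * m^2

m^2*w^4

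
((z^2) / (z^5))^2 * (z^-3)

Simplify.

z^(-9)

Inside the bracket: (z^-3)
Raise to the power 2: (z^-6)
Multiply by (z^-3): add exponents.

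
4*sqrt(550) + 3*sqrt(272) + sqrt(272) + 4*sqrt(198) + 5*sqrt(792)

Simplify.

4*sqrt(550) = 20*sqrt(22); 3*sqrt(272) = 12*sqrt(17); sqrt(272) = 4*sqrt(17); 4*sqrt(198) = 12*sqrt(22); 5*sqrt(792) = 30*sqrt(22)

16*sqrt(17) + 62*sqrt(22)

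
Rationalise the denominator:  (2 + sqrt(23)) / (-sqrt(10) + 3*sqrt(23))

Multiply numerator and denominator by sqrt(10) + 3*sqrt(23).
Denominator becomes 197; numerator becomes 2*sqrt(10) + sqrt(230) + 6*sqrt(23) + 69.

(2*sqrt(10) + sqrt(230) + 6*sqrt(23) + 69)/197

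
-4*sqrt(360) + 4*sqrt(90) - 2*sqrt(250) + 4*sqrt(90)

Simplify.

4*sqrt(360) = 24*sqrt(10); 4*sqrt(90) = 12*sqrt(10); 2*sqrt(250) = 10*sqrt(10); 4*sqrt(90) = 12*sqrt(10)
Combine: (-24 + 12 - 10 + 12)·sqrt(10) = -10*sqrt(10)

-10*sqrt(10)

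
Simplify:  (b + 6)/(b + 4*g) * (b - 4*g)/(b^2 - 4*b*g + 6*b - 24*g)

1/(b + 4*g)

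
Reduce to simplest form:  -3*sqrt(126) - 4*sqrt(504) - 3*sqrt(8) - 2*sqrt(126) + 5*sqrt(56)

-29*sqrt(14) - 6*sqrt(2)

3*sqrt(126) = 9*sqrt(14); 4*sqrt(504) = 24*sqrt(14); 3*sqrt(8) = 6*sqrt(2); 2*sqrt(126) = 6*sqrt(14); 5*sqrt(56) = 10*sqrt(14)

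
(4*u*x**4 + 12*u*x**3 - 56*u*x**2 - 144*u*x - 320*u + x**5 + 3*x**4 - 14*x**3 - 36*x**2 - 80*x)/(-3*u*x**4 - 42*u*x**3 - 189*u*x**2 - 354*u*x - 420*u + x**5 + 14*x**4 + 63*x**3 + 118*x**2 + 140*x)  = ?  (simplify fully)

(4*u*x - 16*u + x**2 - 4*x)/(-3*u*x - 21*u + x**2 + 7*x)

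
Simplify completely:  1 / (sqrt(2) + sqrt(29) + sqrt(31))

(-sqrt(1798) + 2*sqrt(29) + 29*sqrt(2))/116

Group as (sqrt(29) + sqrt(31)) + sqrt(2); multiply by (sqrt(29) + sqrt(31)) - sqrt(2), then rationalise the remaining surd.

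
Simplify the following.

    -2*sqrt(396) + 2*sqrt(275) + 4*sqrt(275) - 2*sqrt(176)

10*sqrt(11)

2*sqrt(396) = 12*sqrt(11); 2*sqrt(275) = 10*sqrt(11); 4*sqrt(275) = 20*sqrt(11); 2*sqrt(176) = 8*sqrt(11)
Combine: (-12 + 10 + 20 - 8)·sqrt(11) = 10*sqrt(11)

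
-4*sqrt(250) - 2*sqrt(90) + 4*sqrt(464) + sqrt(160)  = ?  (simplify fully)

-22*sqrt(10) + 16*sqrt(29)

4*sqrt(250) = 20*sqrt(10); 2*sqrt(90) = 6*sqrt(10); 4*sqrt(464) = 16*sqrt(29); sqrt(160) = 4*sqrt(10)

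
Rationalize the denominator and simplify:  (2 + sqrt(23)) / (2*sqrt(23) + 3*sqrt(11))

(-46 - 4*sqrt(23) + 6*sqrt(11) + 3*sqrt(253))/7

Multiply numerator and denominator by -3*sqrt(11) + 2*sqrt(23).
Denominator becomes -7; numerator becomes -3*sqrt(253) - 6*sqrt(11) + 4*sqrt(23) + 46.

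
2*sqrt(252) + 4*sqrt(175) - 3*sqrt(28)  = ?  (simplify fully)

26*sqrt(7)

2*sqrt(252) = 12*sqrt(7); 4*sqrt(175) = 20*sqrt(7); 3*sqrt(28) = 6*sqrt(7)
Combine: (12 + 20 - 6)·sqrt(7) = 26*sqrt(7)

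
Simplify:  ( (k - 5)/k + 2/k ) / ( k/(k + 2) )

Numerator: (k - 5)/k + 2/k = (k - 3)/k
Denominator: k/(k + 2) = k/(k + 2)
Divide: ((k - 3)/k) · ((k + 2)/k) = (k**2 - k - 6)/k**2

(k**2 - k - 6)/k**2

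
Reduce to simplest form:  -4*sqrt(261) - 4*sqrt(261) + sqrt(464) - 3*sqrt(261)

-29*sqrt(29)

4*sqrt(261) = 12*sqrt(29); 4*sqrt(261) = 12*sqrt(29); sqrt(464) = 4*sqrt(29); 3*sqrt(261) = 9*sqrt(29)
Combine: (-12 - 12 + 4 - 9)·sqrt(29) = -29*sqrt(29)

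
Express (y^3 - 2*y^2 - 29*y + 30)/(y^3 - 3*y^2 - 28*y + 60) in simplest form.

Factor: y^3 - 2*y^2 - 29*y + 30 = (y - 1)*(y - 6)*(y + 5);  y^3 - 3*y^2 - 28*y + 60 = (y + 5)*(y - 6)*(y - 2)
Cancel the common factors (y - 6), (y + 5).

(y - 1)/(y - 2)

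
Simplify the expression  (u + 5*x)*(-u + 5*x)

-u**2 + 25*x**2

Difference of squares with P = 5*x, Q = u.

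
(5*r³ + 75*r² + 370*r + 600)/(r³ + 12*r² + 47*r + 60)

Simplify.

(5*r + 30)/(r + 3)

Factor: 5*r³ + 75*r² + 370*r + 600 = 5·(r + 4)·(r + 6)·(r + 5);  r³ + 12*r² + 47*r + 60 = (r + 4)·(r + 5)·(r + 3)
Cancel the common factors (r + 4), (r + 5).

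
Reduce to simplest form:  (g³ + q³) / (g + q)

Factor as (a+b)(a^2-ab+b^2) with a=q, b=g.

g² - g*q + q²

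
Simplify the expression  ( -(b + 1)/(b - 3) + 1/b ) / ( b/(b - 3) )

(-b² - 3)/b²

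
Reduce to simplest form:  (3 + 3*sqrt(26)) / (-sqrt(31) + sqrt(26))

(-3*sqrt(806) - 78 - 3*sqrt(31) - 3*sqrt(26))/5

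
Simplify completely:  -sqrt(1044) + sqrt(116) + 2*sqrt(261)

sqrt(1044) = 6*sqrt(29); sqrt(116) = 2*sqrt(29); 2*sqrt(261) = 6*sqrt(29)
Combine: (-6 + 2 + 6)·sqrt(29) = 2*sqrt(29)

2*sqrt(29)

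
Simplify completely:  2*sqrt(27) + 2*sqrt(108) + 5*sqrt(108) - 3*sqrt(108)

30*sqrt(3)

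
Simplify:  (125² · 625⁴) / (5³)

125² = 5^6; 625⁴ = 5^16; 5³ = 5^3
Combine exponents: 5^19

5^19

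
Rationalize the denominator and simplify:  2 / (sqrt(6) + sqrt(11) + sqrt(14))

Group as (sqrt(11) + sqrt(14)) + sqrt(6); multiply by (sqrt(11) + sqrt(14)) - sqrt(6), then rationalise the remaining surd.

(-8*sqrt(231) + 6*sqrt(14) + 18*sqrt(11) + 38*sqrt(6))/255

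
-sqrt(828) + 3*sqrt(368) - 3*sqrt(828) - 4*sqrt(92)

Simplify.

-20*sqrt(23)

sqrt(828) = 6*sqrt(23); 3*sqrt(368) = 12*sqrt(23); 3*sqrt(828) = 18*sqrt(23); 4*sqrt(92) = 8*sqrt(23)
Combine: (-6 + 12 - 18 - 8)·sqrt(23) = -20*sqrt(23)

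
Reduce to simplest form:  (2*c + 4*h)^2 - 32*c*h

Expand the square and combine the 32*c*h term.

4*(c - 2*h)^2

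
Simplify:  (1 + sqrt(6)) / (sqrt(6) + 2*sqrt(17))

(-6 - sqrt(6) + 2*sqrt(17) + 2*sqrt(102))/62

Multiply numerator and denominator by -2*sqrt(17) + sqrt(6).
Denominator becomes -62; numerator becomes -2*sqrt(102) - 2*sqrt(17) + sqrt(6) + 6.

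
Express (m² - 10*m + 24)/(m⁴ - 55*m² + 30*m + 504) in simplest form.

Factor: m² - 10*m + 24 = (m - 6)·(m - 4);  m⁴ - 55*m² + 30*m + 504 = (m - 6)·(m + 7)·(m + 3)·(m - 4)
Cancel the common factors (m - 4), (m - 6).

1/(m² + 10*m + 21)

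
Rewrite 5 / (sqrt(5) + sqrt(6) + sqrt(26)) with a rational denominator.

(-25*sqrt(6) - 27*sqrt(5) + 4*sqrt(195) + 15*sqrt(26))/21

Group as (sqrt(5) + sqrt(26)) + sqrt(6); multiply by (sqrt(5) + sqrt(26)) - sqrt(6), then rationalise the remaining surd.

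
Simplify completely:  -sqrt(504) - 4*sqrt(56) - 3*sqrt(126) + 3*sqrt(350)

sqrt(504) = 6*sqrt(14); 4*sqrt(56) = 8*sqrt(14); 3*sqrt(126) = 9*sqrt(14); 3*sqrt(350) = 15*sqrt(14)
Combine: (-6 - 8 - 9 + 15)·sqrt(14) = -8*sqrt(14)

-8*sqrt(14)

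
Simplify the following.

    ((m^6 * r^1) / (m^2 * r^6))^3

m^12/r^15

Inside the bracket: m^4 * (r^-5)
Raise to the power 3: m^12 * (r^-15)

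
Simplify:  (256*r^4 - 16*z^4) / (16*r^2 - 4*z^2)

16*r^2 + 4*z^2

Difference of fourth powers: factor out (16*r^2 - 4*z^2).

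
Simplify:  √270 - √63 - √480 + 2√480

-3*√7 + 7*√30

√270 = 3*√30; √63 = 3*√7; √480 = 4*√30; 2√480 = 8*√30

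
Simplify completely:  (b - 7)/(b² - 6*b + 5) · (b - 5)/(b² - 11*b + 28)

Factor: b² - 6*b + 5 = (b - 5)·(b - 1);  b² - 11*b + 28 = (b - 4)·(b - 7)
Cancel the common factors (b - 7), (b - 5).

1/(b² - 5*b + 4)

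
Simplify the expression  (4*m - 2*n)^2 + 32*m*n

4*(2*m + n)^2

After expansion: 16*m^2 + 16*m*n + 4*n^2 — a perfect-square trinomial.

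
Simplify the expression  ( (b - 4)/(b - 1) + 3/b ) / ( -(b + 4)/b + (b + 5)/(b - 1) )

(b^2 - b - 3)/(2*b + 4)

Numerator: (b - 4)/(b - 1) + 3/b = (b^2 - b - 3)/(b^2 - b)
Denominator: -(b + 4)/b + (b + 5)/(b - 1) = (2*b + 4)/(b^2 - b)
Divide: ((b^2 - b - 3)/(b^2 - b)) · ((b^2 - b)/(2*b + 4)) = (b^2 - b - 3)/(2*b + 4)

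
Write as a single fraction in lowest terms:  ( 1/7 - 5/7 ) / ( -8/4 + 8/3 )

-6/7

Numerator: 1/7 - 5/7 = -4/7
Denominator: -8/4 + 8/3 = 2/3
Divide: (-4/7) · (3/2) = -6/7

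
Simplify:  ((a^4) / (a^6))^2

Inside the bracket: (a^-2)
Raise to the power 2: (a^-4)

a^(-4)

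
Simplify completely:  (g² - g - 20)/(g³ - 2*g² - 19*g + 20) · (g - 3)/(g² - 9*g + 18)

Factor: g² - g - 20 = (g + 4)·(g - 5);  g³ - 2*g² - 19*g + 20 = (g + 4)·(g - 5)·(g - 1);  g² - 9*g + 18 = (g - 3)·(g - 6)
Cancel the common factors (g - 5), (g - 3), (g + 4).

1/(g² - 7*g + 6)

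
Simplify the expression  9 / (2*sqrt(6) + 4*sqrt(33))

(-sqrt(6) + 2*sqrt(33))/28

Multiply numerator and denominator by -2*sqrt(6) + 4*sqrt(33).
Denominator becomes 504; numerator becomes -18*sqrt(6) + 36*sqrt(33).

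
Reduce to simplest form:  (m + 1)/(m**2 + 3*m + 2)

Factor: m**2 + 3*m + 2 = (m + 1)*(m + 2)
Cancel the common factor (m + 1).

1/(m + 2)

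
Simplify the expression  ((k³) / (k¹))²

Inside the bracket: k²
Raise to the power 2: k⁴

k⁴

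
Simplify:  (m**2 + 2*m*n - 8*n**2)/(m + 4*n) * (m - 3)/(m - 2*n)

m - 3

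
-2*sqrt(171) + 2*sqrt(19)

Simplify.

-4*sqrt(19)

2*sqrt(171) = 6*sqrt(19); 2*sqrt(19) = 2*sqrt(19)
Combine: (-6 + 2)·sqrt(19) = -4*sqrt(19)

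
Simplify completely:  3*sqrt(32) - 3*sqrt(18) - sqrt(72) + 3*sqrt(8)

3*sqrt(32) = 12*sqrt(2); 3*sqrt(18) = 9*sqrt(2); sqrt(72) = 6*sqrt(2); 3*sqrt(8) = 6*sqrt(2)
Combine: (12 - 9 - 6 + 6)·sqrt(2) = 3*sqrt(2)

3*sqrt(2)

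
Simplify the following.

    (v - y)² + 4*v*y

Expand the square and combine the 4*v*y term.

(v + y)²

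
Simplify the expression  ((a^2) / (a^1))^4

Inside the bracket: a^1
Raise to the power 4: a^4

a^4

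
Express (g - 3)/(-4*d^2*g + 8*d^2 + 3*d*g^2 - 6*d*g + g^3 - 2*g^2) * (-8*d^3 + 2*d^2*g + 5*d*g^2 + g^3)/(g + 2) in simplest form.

(2*d*g - 6*d + g^2 - 3*g)/(g^2 - 4)

Factor: -4*d^2*g + 8*d^2 + 3*d*g^2 - 6*d*g + g^3 - 2*g^2 = (g - 2)*(4*d + g)*(-d + g);  -8*d^3 + 2*d^2*g + 5*d*g^2 + g^3 = (4*d + g)*(2*d + g)*(-d + g)
Cancel the common factors (-d + g), (4*d + g).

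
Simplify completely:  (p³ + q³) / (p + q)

p² - p*q + q²

Apply the sum-of-cubes factorisation and cancel (p + q).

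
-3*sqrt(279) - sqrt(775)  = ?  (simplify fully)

-14*sqrt(31)

3*sqrt(279) = 9*sqrt(31); sqrt(775) = 5*sqrt(31)
Combine: (-9 - 5)·sqrt(31) = -14*sqrt(31)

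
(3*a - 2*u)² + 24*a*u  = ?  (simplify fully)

Expanding gives 9*a² + 12*a*u + 4*u², a perfect square.

(3*a + 2*u)²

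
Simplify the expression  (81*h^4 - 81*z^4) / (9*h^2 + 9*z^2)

9*h^2 - 9*z^2

Difference of fourth powers: factor out (9*h^2 + 9*z^2).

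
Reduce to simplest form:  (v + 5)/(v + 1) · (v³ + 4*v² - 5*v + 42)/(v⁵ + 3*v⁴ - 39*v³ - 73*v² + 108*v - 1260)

Factor: v³ + 4*v² - 5*v + 42 = (v + 6)·(v² - 2*v + 7);  v⁵ + 3*v⁴ - 39*v³ - 73*v² + 108*v - 1260 = (v - 6)·(v + 6)·(v² - 2*v + 7)·(v + 5)
Cancel the common factors (v² - 2*v + 7), (v + 6), (v + 5).

1/(v² - 5*v - 6)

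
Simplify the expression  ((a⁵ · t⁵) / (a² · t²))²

Inside the bracket: a³ · t³
Raise to the power 2: a⁶ · t⁶

a⁶*t⁶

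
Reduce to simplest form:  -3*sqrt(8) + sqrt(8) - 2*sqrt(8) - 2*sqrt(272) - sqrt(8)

-8*sqrt(17) - 10*sqrt(2)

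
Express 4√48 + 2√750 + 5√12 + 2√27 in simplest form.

10*√30 + 32*√3

4√48 = 16*√3; 2√750 = 10*√30; 5√12 = 10*√3; 2√27 = 6*√3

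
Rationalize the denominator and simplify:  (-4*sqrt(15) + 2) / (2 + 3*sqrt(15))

Multiply numerator and denominator by -3*sqrt(15) + 2.
Denominator becomes -131; numerator becomes -14*sqrt(15) + 184.

(-184 + 14*sqrt(15))/131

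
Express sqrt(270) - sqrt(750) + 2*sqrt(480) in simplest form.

6*sqrt(30)

sqrt(270) = 3*sqrt(30); sqrt(750) = 5*sqrt(30); 2*sqrt(480) = 8*sqrt(30)
Combine: (3 - 5 + 8)·sqrt(30) = 6*sqrt(30)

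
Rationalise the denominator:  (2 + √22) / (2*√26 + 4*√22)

Multiply numerator and denominator by -2*√26 + 4*√22.
Denominator becomes 248; numerator becomes -4*√143 - 4*√26 + 8*√22 + 88.

(-√143 - √26 + 2*√22 + 22)/62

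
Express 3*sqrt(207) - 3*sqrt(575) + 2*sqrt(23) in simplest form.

3*sqrt(207) = 9*sqrt(23); 3*sqrt(575) = 15*sqrt(23); 2*sqrt(23) = 2*sqrt(23)
Combine: (9 - 15 + 2)·sqrt(23) = -4*sqrt(23)

-4*sqrt(23)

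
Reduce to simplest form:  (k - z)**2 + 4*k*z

(k + z)**2

Expand the square and combine the 4*k*z term.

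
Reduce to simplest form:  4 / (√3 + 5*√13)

Multiply numerator and denominator by -√3 + 5*√13.
Denominator becomes 322; numerator becomes -4*√3 + 20*√13.

(-2*√3 + 10*√13)/161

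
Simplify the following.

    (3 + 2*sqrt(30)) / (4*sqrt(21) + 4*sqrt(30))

(-2*sqrt(70) - sqrt(21) + sqrt(30) + 20)/12

Multiply numerator and denominator by -4*sqrt(21) + 4*sqrt(30).
Denominator becomes 144; numerator becomes -24*sqrt(70) - 12*sqrt(21) + 12*sqrt(30) + 240.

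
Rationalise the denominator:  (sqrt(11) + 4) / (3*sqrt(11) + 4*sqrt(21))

(-12*sqrt(11) - 33 + 4*sqrt(231) + 16*sqrt(21))/237

Multiply numerator and denominator by -4*sqrt(21) + 3*sqrt(11).
Denominator becomes -237; numerator becomes -16*sqrt(21) - 4*sqrt(231) + 33 + 12*sqrt(11).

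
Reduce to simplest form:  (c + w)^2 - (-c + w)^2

Write as f(w,c) - f(w,-c) and expand.

4*c*w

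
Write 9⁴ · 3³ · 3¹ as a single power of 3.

9⁴ = 3^8; 3³ = 3^3; 3¹ = 3^1
Combine exponents: 3^12

3^12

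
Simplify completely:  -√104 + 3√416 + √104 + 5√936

42*√26

√104 = 2*√26; 3√416 = 12*√26; √104 = 2*√26; 5√936 = 30*√26
Combine: (-2 + 12 + 2 + 30)·√26 = 42*√26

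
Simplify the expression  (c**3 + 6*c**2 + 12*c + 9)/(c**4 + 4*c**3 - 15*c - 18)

Factor: c**3 + 6*c**2 + 12*c + 9 = (c + 3)*(c**2 + 3*c + 3);  c**4 + 4*c**3 - 15*c - 18 = (c**2 + 3*c + 3)*(c + 3)*(c - 2)
Cancel the common factors (c**2 + 3*c + 3), (c + 3).

1/(c - 2)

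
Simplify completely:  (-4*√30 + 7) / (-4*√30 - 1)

Multiply numerator and denominator by -1 + 4*√30.
Denominator becomes -479; numerator becomes -487 + 32*√30.

(-32*√30 + 487)/479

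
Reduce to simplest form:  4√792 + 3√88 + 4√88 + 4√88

46*√22

4√792 = 24*√22; 3√88 = 6*√22; 4√88 = 8*√22; 4√88 = 8*√22
Combine: (24 + 6 + 8 + 8)·√22 = 46*√22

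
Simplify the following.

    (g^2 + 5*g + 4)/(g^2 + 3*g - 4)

Factor: g^2 + 5*g + 4 = (g + 1)*(g + 4);  g^2 + 3*g - 4 = (g - 1)*(g + 4)
Cancel the common factor (g + 4).

(g + 1)/(g - 1)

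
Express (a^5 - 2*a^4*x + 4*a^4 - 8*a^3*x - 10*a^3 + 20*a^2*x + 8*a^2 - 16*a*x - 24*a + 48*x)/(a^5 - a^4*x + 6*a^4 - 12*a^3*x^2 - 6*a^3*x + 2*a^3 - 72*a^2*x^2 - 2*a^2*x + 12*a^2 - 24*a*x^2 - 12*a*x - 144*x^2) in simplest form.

(-a^2 + 2*a*x + 2*a - 4*x)/(-a^2 + a*x + 12*x^2)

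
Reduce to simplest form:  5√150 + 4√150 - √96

5√150 = 25*√6; 4√150 = 20*√6; √96 = 4*√6
Combine: (25 + 20 - 4)·√6 = 41*√6

41*√6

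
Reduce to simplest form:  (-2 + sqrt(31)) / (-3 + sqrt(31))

(sqrt(31) + 25)/22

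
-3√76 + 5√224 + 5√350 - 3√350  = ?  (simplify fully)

3√76 = 6*√19; 5√224 = 20*√14; 5√350 = 25*√14; 3√350 = 15*√14

-6*√19 + 30*√14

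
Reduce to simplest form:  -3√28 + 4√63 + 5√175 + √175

36*√7

3√28 = 6*√7; 4√63 = 12*√7; 5√175 = 25*√7; √175 = 5*√7
Combine: (-6 + 12 + 25 + 5)·√7 = 36*√7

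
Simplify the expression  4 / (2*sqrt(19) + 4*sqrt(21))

(-2*sqrt(19) + 4*sqrt(21))/65

Multiply numerator and denominator by -4*sqrt(21) + 2*sqrt(19).
Denominator becomes -260; numerator becomes -16*sqrt(21) + 8*sqrt(19).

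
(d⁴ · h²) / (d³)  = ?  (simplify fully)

Quotient: d¹ · h²

d*h²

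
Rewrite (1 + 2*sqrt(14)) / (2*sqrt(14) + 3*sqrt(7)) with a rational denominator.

(-56 - 2*sqrt(14) + 3*sqrt(7) + 42*sqrt(2))/7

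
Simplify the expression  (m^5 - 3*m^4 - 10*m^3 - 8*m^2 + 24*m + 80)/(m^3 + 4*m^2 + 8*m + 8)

Factor: m^5 - 3*m^4 - 10*m^3 - 8*m^2 + 24*m + 80 = (m - 2)*(m + 2)*(m - 5)*(m^2 + 2*m + 4);  m^3 + 4*m^2 + 8*m + 8 = (m + 2)*(m^2 + 2*m + 4)
Cancel the common factors (m^2 + 2*m + 4), (m + 2).

m^2 - 7*m + 10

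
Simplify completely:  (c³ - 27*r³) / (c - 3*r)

c² + 3*c*r + 9*r²

c^3 - (3*r)^3 = (c - 3*r)(c² + 3*c*r + 9*r²).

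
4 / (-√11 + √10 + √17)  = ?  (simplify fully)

Group as (√10 + √17) - √11; multiply by (√10 + √17) + √11, then rationalise the remaining surd.

(-8*√11 + 2*√17 + 9*√10 + √1870)/53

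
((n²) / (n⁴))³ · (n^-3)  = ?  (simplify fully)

n^(-9)

Inside the bracket: (n^-2)
Raise to the power 3: (n^-6)
Multiply by (n^-3): add exponents.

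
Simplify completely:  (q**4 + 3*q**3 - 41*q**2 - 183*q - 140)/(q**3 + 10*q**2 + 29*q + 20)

q - 7

Factor: q**4 + 3*q**3 - 41*q**2 - 183*q - 140 = (q + 1)*(q - 7)*(q + 4)*(q + 5);  q**3 + 10*q**2 + 29*q + 20 = (q + 1)*(q + 4)*(q + 5)
Cancel the common factors (q + 4), (q + 5), (q + 1).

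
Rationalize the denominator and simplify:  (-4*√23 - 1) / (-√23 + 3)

(13*√23 + 95)/14

Multiply numerator and denominator by 3 + √23.
Denominator becomes -14; numerator becomes -95 - 13*√23.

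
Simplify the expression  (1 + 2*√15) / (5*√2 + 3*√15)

(-10*√30 - 5*√2 + 3*√15 + 90)/85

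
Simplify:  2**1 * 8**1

2**4

2**1 = 2**1; 8**1 = 2**3
Combine exponents: 2**4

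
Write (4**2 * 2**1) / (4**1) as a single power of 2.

4**2 = 2**4; 2**1 = 2**1; 4**1 = 2**2
Combine exponents: 2**3

2**3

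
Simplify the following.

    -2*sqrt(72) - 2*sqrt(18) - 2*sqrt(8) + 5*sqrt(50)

2*sqrt(72) = 12*sqrt(2); 2*sqrt(18) = 6*sqrt(2); 2*sqrt(8) = 4*sqrt(2); 5*sqrt(50) = 25*sqrt(2)
Combine: (-12 - 6 - 4 + 25)·sqrt(2) = 3*sqrt(2)

3*sqrt(2)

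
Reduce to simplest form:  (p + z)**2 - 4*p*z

(p - z)**2

Expanding gives p**2 - 2*p*z + z**2, a perfect square.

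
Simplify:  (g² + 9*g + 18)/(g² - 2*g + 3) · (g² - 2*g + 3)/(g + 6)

Factor: g² + 9*g + 18 = (g + 6)·(g + 3)
Cancel the common factors (g² - 2*g + 3), (g + 6).

g + 3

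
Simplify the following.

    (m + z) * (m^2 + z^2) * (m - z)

m^4 - z^4

Telescope via difference of squares: (m+z)(m-z) = m^2 - z^2, then repeat with the next factor.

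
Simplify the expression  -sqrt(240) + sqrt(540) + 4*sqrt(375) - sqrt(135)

19*sqrt(15)

sqrt(240) = 4*sqrt(15); sqrt(540) = 6*sqrt(15); 4*sqrt(375) = 20*sqrt(15); sqrt(135) = 3*sqrt(15)
Combine: (-4 + 6 + 20 - 3)·sqrt(15) = 19*sqrt(15)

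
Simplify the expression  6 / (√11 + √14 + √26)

Group as (√11 + √26) + √14; multiply by (√11 + √26) - √14, then rationalise the remaining surd.

(-8*√1001 - 2*√26 + 46*√14 + 58*√11)/205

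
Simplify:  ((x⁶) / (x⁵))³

x³

Inside the bracket: x¹
Raise to the power 3: x³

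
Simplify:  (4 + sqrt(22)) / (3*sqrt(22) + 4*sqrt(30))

(-33 - 6*sqrt(22) + 8*sqrt(30) + 4*sqrt(165))/141

Multiply numerator and denominator by -4*sqrt(30) + 3*sqrt(22).
Denominator becomes -282; numerator becomes -8*sqrt(165) - 16*sqrt(30) + 12*sqrt(22) + 66.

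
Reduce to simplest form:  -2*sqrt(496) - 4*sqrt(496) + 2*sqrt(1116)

-12*sqrt(31)

2*sqrt(496) = 8*sqrt(31); 4*sqrt(496) = 16*sqrt(31); 2*sqrt(1116) = 12*sqrt(31)
Combine: (-8 - 16 + 12)·sqrt(31) = -12*sqrt(31)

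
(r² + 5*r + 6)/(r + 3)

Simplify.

r + 2

Factor: r² + 5*r + 6 = (r + 3)·(r + 2)
Cancel the common factor (r + 3).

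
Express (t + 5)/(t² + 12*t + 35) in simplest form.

Factor: t² + 12*t + 35 = (t + 7)·(t + 5)
Cancel the common factor (t + 5).

1/(t + 7)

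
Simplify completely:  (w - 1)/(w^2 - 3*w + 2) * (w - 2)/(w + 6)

1/(w + 6)

Factor: w^2 - 3*w + 2 = (w - 2)*(w - 1)
Cancel the common factors (w - 1), (w - 2).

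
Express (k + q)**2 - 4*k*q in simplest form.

Expanding gives k**2 - 2*k*q + q**2, a perfect square.

(k - q)**2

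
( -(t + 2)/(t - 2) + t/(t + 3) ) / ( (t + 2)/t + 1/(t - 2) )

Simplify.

Numerator: -(t + 2)/(t - 2) + t/(t + 3) = (-7*t - 6)/(t**2 + t - 6)
Denominator: (t + 2)/t + 1/(t - 2) = (t**2 + t - 4)/(t**2 - 2*t)
Divide: ((-7*t - 6)/(t**2 + t - 6)) · ((t**2 - 2*t)/(t**2 + t - 4)) = (-7*t**2 - 6*t)/(t**3 + 4*t**2 - t - 12)

(-7*t**2 - 6*t)/(t**3 + 4*t**2 - t - 12)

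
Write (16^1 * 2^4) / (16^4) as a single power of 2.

2^(-8)

16^1 = 2^4; 2^4 = 2^4; 16^4 = 2^16
Combine exponents: 2^(-8)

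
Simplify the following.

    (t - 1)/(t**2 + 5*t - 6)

Factor: t**2 + 5*t - 6 = (t + 6)*(t - 1)
Cancel the common factor (t - 1).

1/(t + 6)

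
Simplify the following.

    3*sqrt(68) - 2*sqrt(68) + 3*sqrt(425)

3*sqrt(68) = 6*sqrt(17); 2*sqrt(68) = 4*sqrt(17); 3*sqrt(425) = 15*sqrt(17)
Combine: (6 - 4 + 15)·sqrt(17) = 17*sqrt(17)

17*sqrt(17)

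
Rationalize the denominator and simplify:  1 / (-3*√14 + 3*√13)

Multiply numerator and denominator by 3*√13 + 3*√14.
Denominator becomes -9; numerator becomes 3*√13 + 3*√14.

(-√14 - √13)/3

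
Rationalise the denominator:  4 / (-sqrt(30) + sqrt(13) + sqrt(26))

Group as (sqrt(13) + sqrt(26)) - sqrt(30); multiply by (sqrt(13) + sqrt(26)) + sqrt(30), then rationalise the remaining surd.

(-36*sqrt(30) + 68*sqrt(26) + 172*sqrt(13) + 208*sqrt(15))/1271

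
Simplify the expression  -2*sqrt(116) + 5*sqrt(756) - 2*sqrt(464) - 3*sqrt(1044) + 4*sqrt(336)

2*sqrt(116) = 4*sqrt(29); 5*sqrt(756) = 30*sqrt(21); 2*sqrt(464) = 8*sqrt(29); 3*sqrt(1044) = 18*sqrt(29); 4*sqrt(336) = 16*sqrt(21)

-30*sqrt(29) + 46*sqrt(21)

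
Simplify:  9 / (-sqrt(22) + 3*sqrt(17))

Multiply numerator and denominator by sqrt(22) + 3*sqrt(17).
Denominator becomes 131; numerator becomes 9*sqrt(22) + 27*sqrt(17).

(9*sqrt(22) + 27*sqrt(17))/131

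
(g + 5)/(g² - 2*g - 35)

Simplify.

Factor: g² - 2*g - 35 = (g + 5)·(g - 7)
Cancel the common factor (g + 5).

1/(g - 7)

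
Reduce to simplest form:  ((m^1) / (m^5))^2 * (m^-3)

m^(-11)

Inside the bracket: (m^-4)
Raise to the power 2: (m^-8)
Multiply by (m^-3): add exponents.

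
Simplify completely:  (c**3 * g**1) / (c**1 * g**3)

Quotient: c**2 * (g**-2)

c**2/g**2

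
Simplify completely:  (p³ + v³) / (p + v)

p² - p*v + v²

p^3 + v^3 = (p + v)(p² - p*v + v²).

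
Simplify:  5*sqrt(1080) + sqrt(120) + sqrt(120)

34*sqrt(30)

5*sqrt(1080) = 30*sqrt(30); sqrt(120) = 2*sqrt(30); sqrt(120) = 2*sqrt(30)
Combine: (30 + 2 + 2)·sqrt(30) = 34*sqrt(30)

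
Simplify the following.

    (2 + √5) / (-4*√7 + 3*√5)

Multiply numerator and denominator by 3*√5 + 4*√7.
Denominator becomes -67; numerator becomes 6*√5 + 15 + 8*√7 + 4*√35.

(-4*√35 - 8*√7 - 15 - 6*√5)/67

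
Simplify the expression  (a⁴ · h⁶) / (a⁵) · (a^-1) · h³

h⁹/a²

Quotient: (a^-1) · h⁶
Multiply by (a^-1) · h³: add exponents.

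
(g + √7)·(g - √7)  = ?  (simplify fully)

Difference of squares with P = g, Q = √7.

g² - 7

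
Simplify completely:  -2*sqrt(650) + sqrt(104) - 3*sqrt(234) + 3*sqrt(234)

-8*sqrt(26)

2*sqrt(650) = 10*sqrt(26); sqrt(104) = 2*sqrt(26); 3*sqrt(234) = 9*sqrt(26); 3*sqrt(234) = 9*sqrt(26)
Combine: (-10 + 2 - 9 + 9)·sqrt(26) = -8*sqrt(26)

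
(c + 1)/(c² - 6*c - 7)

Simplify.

1/(c - 7)

Factor: c² - 6*c - 7 = (c + 1)·(c - 7)
Cancel the common factor (c + 1).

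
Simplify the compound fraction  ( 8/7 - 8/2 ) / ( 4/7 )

Numerator: 8/7 - 8/2 = -20/7
Denominator: 4/7 = 4/7
Divide: (-20/7) · (7/4) = -5

-5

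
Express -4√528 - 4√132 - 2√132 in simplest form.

-28*√33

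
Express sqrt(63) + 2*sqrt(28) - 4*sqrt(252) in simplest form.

-17*sqrt(7)

sqrt(63) = 3*sqrt(7); 2*sqrt(28) = 4*sqrt(7); 4*sqrt(252) = 24*sqrt(7)
Combine: (3 + 4 - 24)·sqrt(7) = -17*sqrt(7)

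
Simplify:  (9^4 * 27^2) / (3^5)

3^9

9^4 = 3^8; 27^2 = 3^6; 3^5 = 3^5
Combine exponents: 3^9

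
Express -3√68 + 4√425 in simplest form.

3√68 = 6*√17; 4√425 = 20*√17
Combine: (-6 + 20)·√17 = 14*√17

14*√17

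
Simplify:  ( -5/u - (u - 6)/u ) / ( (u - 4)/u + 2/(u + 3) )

(-u^2 - 2*u + 3)/(u^2 + u - 12)

Numerator: -5/u - (u - 6)/u = (-u + 1)/u
Denominator: (u - 4)/u + 2/(u + 3) = (u^2 + u - 12)/(u^2 + 3*u)
Divide: ((-u + 1)/u) · ((u^2 + 3*u)/(u^2 + u - 12)) = (-u^2 - 2*u + 3)/(u^2 + u - 12)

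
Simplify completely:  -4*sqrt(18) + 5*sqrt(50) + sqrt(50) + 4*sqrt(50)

38*sqrt(2)

4*sqrt(18) = 12*sqrt(2); 5*sqrt(50) = 25*sqrt(2); sqrt(50) = 5*sqrt(2); 4*sqrt(50) = 20*sqrt(2)
Combine: (-12 + 25 + 5 + 20)·sqrt(2) = 38*sqrt(2)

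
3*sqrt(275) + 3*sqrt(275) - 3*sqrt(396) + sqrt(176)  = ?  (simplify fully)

3*sqrt(275) = 15*sqrt(11); 3*sqrt(275) = 15*sqrt(11); 3*sqrt(396) = 18*sqrt(11); sqrt(176) = 4*sqrt(11)
Combine: (15 + 15 - 18 + 4)·sqrt(11) = 16*sqrt(11)

16*sqrt(11)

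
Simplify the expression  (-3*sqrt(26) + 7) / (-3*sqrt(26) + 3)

(-4*sqrt(26) + 71)/75

Multiply numerator and denominator by 3 + 3*sqrt(26).
Denominator becomes -225; numerator becomes -213 + 12*sqrt(26).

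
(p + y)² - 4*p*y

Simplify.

After expansion: p² - 2*p*y + y² — a perfect-square trinomial.

(p - y)²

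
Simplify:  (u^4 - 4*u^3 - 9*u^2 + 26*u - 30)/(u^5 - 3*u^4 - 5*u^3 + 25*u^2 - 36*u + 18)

Factor: u^4 - 4*u^3 - 9*u^2 + 26*u - 30 = (u^2 - 2*u + 2)*(u - 5)*(u + 3);  u^5 - 3*u^4 - 5*u^3 + 25*u^2 - 36*u + 18 = (u - 1)*(u - 3)*(u + 3)*(u^2 - 2*u + 2)
Cancel the common factors (u^2 - 2*u + 2), (u + 3).

(u - 5)/(u^2 - 4*u + 3)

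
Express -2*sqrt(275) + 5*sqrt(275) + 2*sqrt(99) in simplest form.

21*sqrt(11)

2*sqrt(275) = 10*sqrt(11); 5*sqrt(275) = 25*sqrt(11); 2*sqrt(99) = 6*sqrt(11)
Combine: (-10 + 25 + 6)·sqrt(11) = 21*sqrt(11)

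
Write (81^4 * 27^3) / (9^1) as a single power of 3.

81^4 = 3^16; 27^3 = 3^9; 9^1 = 3^2
Combine exponents: 3^23

3^23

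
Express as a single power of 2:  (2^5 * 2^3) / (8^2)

2^2

2^5 = 2^5; 2^3 = 2^3; 8^2 = 2^6
Combine exponents: 2^2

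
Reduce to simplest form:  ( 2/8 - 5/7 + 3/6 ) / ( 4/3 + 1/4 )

3/133

Numerator: 2/8 - 5/7 + 3/6 = 1/28
Denominator: 4/3 + 1/4 = 19/12
Divide: (1/28) · (12/19) = 3/133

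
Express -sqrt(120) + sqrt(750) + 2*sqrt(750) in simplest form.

sqrt(120) = 2*sqrt(30); sqrt(750) = 5*sqrt(30); 2*sqrt(750) = 10*sqrt(30)
Combine: (-2 + 5 + 10)·sqrt(30) = 13*sqrt(30)

13*sqrt(30)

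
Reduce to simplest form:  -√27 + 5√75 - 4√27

10*√3

√27 = 3*√3; 5√75 = 25*√3; 4√27 = 12*√3
Combine: (-3 + 25 - 12)·√3 = 10*√3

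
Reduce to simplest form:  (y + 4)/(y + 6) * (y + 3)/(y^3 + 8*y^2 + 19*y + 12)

Factor: y^3 + 8*y^2 + 19*y + 12 = (y + 1)*(y + 4)*(y + 3)
Cancel the common factors (y + 3), (y + 4).

1/(y^2 + 7*y + 6)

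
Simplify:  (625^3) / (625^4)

5^(-4)

625^3 = 5^12; 625^4 = 5^16
Combine exponents: 5^(-4)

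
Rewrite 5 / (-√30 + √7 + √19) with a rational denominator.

(10*√30 + 45*√19 + 105*√7 + 5*√3990)/258

Group as (√7 + √19) - √30; multiply by (√7 + √19) + √30, then rationalise the remaining surd.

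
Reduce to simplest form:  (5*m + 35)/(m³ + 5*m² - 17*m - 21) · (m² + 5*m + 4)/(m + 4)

Factor: 5*m + 35 = 5·(m + 7);  m³ + 5*m² - 17*m - 21 = (m - 3)·(m + 7)·(m + 1);  m² + 5*m + 4 = (m + 4)·(m + 1)
Cancel the common factors (m + 1), (m + 7), (m + 4).

5/(m - 3)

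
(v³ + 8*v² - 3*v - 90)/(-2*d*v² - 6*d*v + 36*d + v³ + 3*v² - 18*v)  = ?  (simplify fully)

Factor: v³ + 8*v² - 3*v - 90 = (v + 6)·(v + 5)·(v - 3);  -2*d*v² - 6*d*v + 36*d + v³ + 3*v² - 18*v = (v + 6)·(-2*d + v)·(v - 3)
Cancel the common factors (v - 3), (v + 6).

(v + 5)/(-2*d + v)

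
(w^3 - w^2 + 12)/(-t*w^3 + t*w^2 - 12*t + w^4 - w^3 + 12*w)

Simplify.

-1/(t - w)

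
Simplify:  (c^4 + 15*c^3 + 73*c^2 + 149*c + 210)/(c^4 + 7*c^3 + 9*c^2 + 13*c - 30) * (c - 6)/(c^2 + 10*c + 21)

(c - 6)/(c^2 + 2*c - 3)

Factor: c^4 + 15*c^3 + 73*c^2 + 149*c + 210 = (c^2 + 2*c + 5)*(c + 7)*(c + 6);  c^4 + 7*c^3 + 9*c^2 + 13*c - 30 = (c + 6)*(c - 1)*(c^2 + 2*c + 5);  c^2 + 10*c + 21 = (c + 7)*(c + 3)
Cancel the common factors (c^2 + 2*c + 5), (c + 7), (c + 6).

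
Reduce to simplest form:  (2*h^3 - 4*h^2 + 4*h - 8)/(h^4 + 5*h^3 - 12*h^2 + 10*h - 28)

Factor: 2*h^3 - 4*h^2 + 4*h - 8 = 2*(h - 2)*(h^2 + 2);  h^4 + 5*h^3 - 12*h^2 + 10*h - 28 = (h^2 + 2)*(h - 2)*(h + 7)
Cancel the common factors (h^2 + 2), (h - 2).

2/(h + 7)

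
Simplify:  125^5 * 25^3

5^21

125^5 = 5^15; 25^3 = 5^6
Combine exponents: 5^21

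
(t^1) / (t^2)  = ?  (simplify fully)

Quotient: (t^-1)

1/t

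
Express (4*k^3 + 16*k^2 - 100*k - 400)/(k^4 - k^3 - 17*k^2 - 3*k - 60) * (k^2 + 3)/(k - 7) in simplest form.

(4*k + 20)/(k - 7)

Factor: 4*k^3 + 16*k^2 - 100*k - 400 = 4*(k - 5)*(k + 5)*(k + 4);  k^4 - k^3 - 17*k^2 - 3*k - 60 = (k^2 + 3)*(k - 5)*(k + 4)
Cancel the common factors (k^2 + 3), (k - 5), (k + 4).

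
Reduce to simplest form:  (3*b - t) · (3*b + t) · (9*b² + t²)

81*b⁴ - t⁴

((3*b)+t)((3*b)-t) = 9*b² - t²; continue pairing.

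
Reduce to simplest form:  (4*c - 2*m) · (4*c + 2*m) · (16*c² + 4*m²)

Telescope via difference of squares: ((4*c)+(2*m))((4*c)-(2*m)) = 16*c² - 4*m², then repeat with the next factor.

256*c⁴ - 16*m⁴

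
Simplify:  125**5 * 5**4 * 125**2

5**25

125**5 = 5**15; 5**4 = 5**4; 125**2 = 5**6
Combine exponents: 5**25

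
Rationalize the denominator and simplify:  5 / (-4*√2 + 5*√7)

Multiply numerator and denominator by 4*√2 + 5*√7.
Denominator becomes 143; numerator becomes 20*√2 + 25*√7.

(20*√2 + 25*√7)/143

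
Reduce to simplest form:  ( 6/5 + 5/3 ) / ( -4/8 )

-86/15

Numerator: 6/5 + 5/3 = 43/15
Denominator: -4/8 = -1/2
Divide: (43/15) · (-2) = -86/15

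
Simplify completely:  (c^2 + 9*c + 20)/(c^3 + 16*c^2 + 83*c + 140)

1/(c + 7)

Factor: c^2 + 9*c + 20 = (c + 5)*(c + 4);  c^3 + 16*c^2 + 83*c + 140 = (c + 7)*(c + 4)*(c + 5)
Cancel the common factors (c + 5), (c + 4).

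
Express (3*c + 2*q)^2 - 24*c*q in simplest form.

After expansion: 9*c^2 - 12*c*q + 4*q^2 — a perfect-square trinomial.

(3*c - 2*q)^2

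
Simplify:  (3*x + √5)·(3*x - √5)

Product of conjugates: (P+Q)(P-Q) = P^2 - Q^2.

9*x² - 5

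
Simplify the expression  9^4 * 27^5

9^4 = 3^8; 27^5 = 3^15
Combine exponents: 3^23

3^23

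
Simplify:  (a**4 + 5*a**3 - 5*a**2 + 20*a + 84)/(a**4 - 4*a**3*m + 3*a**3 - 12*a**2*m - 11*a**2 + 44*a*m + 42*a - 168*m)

Factor: a**4 + 5*a**3 - 5*a**2 + 20*a + 84 = (a**2 - 3*a + 7)*(a + 2)*(a + 6);  a**4 - 4*a**3*m + 3*a**3 - 12*a**2*m - 11*a**2 + 44*a*m + 42*a - 168*m = (a + 6)*(a - 4*m)*(a**2 - 3*a + 7)
Cancel the common factors (a**2 - 3*a + 7), (a + 6).

(a + 2)/(a - 4*m)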